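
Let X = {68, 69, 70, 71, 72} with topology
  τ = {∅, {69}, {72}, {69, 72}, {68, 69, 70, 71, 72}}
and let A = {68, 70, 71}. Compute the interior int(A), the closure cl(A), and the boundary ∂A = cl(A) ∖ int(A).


int(A) = ∅, cl(A) = {68, 70, 71}, ∂A = {68, 70, 71}.

Closed sets in (X, τ) are complements of opens:
  closed(X, τ) = {∅, {68, 70, 71}, {68, 69, 70, 71}, {68, 70, 71, 72}, {68, 69, 70, 71, 72}}.
int(A) = ⋃ {U ∈ τ : U ⊆ A}. Opens contained in A: ∅.
Taking the union of these: int(A) = ∅.
cl(A) = ⋂ {C closed : A ⊆ C}. Closed sets containing A: {68, 70, 71}, {68, 69, 70, 71}, {68, 70, 71, 72}, {68, 69, 70, 71, 72}.
Intersecting these: cl(A) = {68, 70, 71}.
∂A = cl(A) ∖ int(A) = {68, 70, 71} ∖ ∅ = {68, 70, 71}.


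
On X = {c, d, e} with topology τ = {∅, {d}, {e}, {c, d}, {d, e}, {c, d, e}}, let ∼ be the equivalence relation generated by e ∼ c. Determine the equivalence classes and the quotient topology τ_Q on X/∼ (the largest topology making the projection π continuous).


X/∼ = {[c=e], [d]}; |τ_Q| = 3.

Equivalence classes: [c=e], [d].
Quotient map π: X → X/∼ sends c ↦ [c=e], d ↦ [d], e ↦ [c=e].
For each subset V ⊆ X/∼, compute π^{-1}(V) ⊆ X and check whether π^{-1}(V) ∈ τ. V is open in τ_Q iff π^{-1}(V) ∈ τ.
  V = {}: π^{-1}(V) = ∅ ∈ τ ✓.
  V = {[c=e]}: π^{-1}(V) = {c, e} ∉ τ ✗.
  V = {[d]}: π^{-1}(V) = {d} ∈ τ ✓.
  V = {[c=e], [d]}: π^{-1}(V) = {c, d, e} ∈ τ ✓.
Open sets in the quotient: τ_Q = {{}, {[d]}, {[c=e], [d]}} (3 elements).


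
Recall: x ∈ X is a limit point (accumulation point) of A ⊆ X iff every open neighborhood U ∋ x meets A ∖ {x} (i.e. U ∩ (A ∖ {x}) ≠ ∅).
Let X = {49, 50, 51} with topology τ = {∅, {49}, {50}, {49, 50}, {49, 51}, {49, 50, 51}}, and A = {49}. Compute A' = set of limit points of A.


A' = {51}

For each x ∈ X, list the open sets U ∈ τ with x ∈ U, then check whether U ∩ (A ∖ {x}) ≠ ∅ for every such U.
  x = 49: open {49} ∋ x has {49} ∩ (A ∖ {49}) = ∅, so x is NOT a limit point.
  x = 50: open {50} ∋ x has {50} ∩ (A ∖ {50}) = ∅, so x is NOT a limit point.
  x = 51: opens ∋ x are {49, 51}, {49, 50, 51}; each meets A ∖ {51}, so x IS a limit point.
Collecting: A' = {51}.


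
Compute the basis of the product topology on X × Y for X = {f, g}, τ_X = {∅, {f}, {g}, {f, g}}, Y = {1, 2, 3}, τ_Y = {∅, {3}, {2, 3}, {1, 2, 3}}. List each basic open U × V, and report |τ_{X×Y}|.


Basis B = {∅ × ∅, {f} × {3}, {g} × {3}, {f} × {2, 3}, {f, g} × {3}, {g} × {2, 3}, {f} × {1, 2, 3}, {g} × {1, 2, 3}, {f, g} × {2, 3}, {f, g} × {1, 2, 3}}; |τ_{X×Y}| = 16.

Enumerate products U × V with U ∈ τ_X, V ∈ τ_Y (deduplicated):
  ∅ × ∅ = {} (∅)
  {f} × {3} = {(f,3)}
  {g} × {3} = {(g,3)}
  {f} × {2, 3} = {(f,2), (f,3)}
  {f, g} × {3} = {(f,3), (g,3)}
  {g} × {2, 3} = {(g,2), (g,3)}
  {f} × {1, 2, 3} = {(f,1), (f,2), (f,3)}
  {g} × {1, 2, 3} = {(g,1), (g,2), (g,3)}
  {f, g} × {2, 3} = {(f,2), (f,3), (g,2), (g,3)}
  {f, g} × {1, 2, 3} = {(f,1), (f,2), (f,3), (g,1), (g,2), (g,3)}
These 10 distinct sets form the basis B.
Close under arbitrary unions to get τ_{X×Y}; counting gives |τ_{X×Y}| = 16.


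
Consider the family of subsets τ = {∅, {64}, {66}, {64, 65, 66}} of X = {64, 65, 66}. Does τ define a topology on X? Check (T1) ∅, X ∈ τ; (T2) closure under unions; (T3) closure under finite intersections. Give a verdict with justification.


τ is NOT a topology on X.

Axiom (T1): ∅ ∈ τ? Yes; X ∈ τ? Yes.
Axiom (T2/T3): check pairwise unions and intersections of members of τ.
Counterexample for (T2): {64} ∪ {66} = {64, 66} ∉ τ. Therefore τ is NOT a topology.


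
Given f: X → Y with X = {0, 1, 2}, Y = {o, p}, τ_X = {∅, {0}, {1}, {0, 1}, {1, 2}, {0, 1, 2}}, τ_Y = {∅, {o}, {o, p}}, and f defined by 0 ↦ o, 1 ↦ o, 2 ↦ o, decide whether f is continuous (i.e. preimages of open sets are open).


f IS continuous.

Compute f^{-1}(U) for each U ∈ τ_Y:
  U = ∅: f^{-1}(U) = ∅ ∈ τ_X ✓.
  U = {o}: f^{-1}(U) = {0, 1, 2} ∈ τ_X ✓.
  U = {o, p}: f^{-1}(U) = {0, 1, 2} ∈ τ_X ✓.
Every preimage lies in τ_X, so f IS continuous.


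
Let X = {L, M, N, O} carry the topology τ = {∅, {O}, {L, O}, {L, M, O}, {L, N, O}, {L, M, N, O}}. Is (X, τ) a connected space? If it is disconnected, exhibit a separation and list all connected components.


(X, τ) is connected.

Find clopen sets (U ∈ τ with X ∖ U ∈ τ):
  U = ∅, X ∖ U = {L, M, N, O} — both open, so U is clopen.
  U = {L, M, N, O}, X ∖ U = ∅ — both open, so U is clopen.
Only trivial clopens (∅ and X) exist, so (X, τ) is connected.
Compute connected components by grouping points that agree on all clopens:
  component: {L, M, N, O}


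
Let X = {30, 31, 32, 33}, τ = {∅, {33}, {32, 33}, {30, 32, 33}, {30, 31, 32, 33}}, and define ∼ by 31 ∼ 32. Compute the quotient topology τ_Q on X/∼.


X/∼ = {[30], [31=32], [33]}; |τ_Q| = 3.

Equivalence classes: [30], [31=32], [33].
Quotient map π: X → X/∼ sends 30 ↦ [30], 31 ↦ [31=32], 32 ↦ [31=32], 33 ↦ [33].
For each subset V ⊆ X/∼, compute π^{-1}(V) ⊆ X and check whether π^{-1}(V) ∈ τ. V is open in τ_Q iff π^{-1}(V) ∈ τ.
  V = {}: π^{-1}(V) = ∅ ∈ τ ✓.
  V = {[30]}: π^{-1}(V) = {30} ∉ τ ✗.
  V = {[31=32]}: π^{-1}(V) = {31, 32} ∉ τ ✗.
  V = {[30], [31=32]}: π^{-1}(V) = {30, 31, 32} ∉ τ ✗.
  V = {[33]}: π^{-1}(V) = {33} ∈ τ ✓.
  V = {[30], [33]}: π^{-1}(V) = {30, 33} ∉ τ ✗.
  V = {[31=32], [33]}: π^{-1}(V) = {31, 32, 33} ∉ τ ✗.
  V = {[30], [31=32], [33]}: π^{-1}(V) = {30, 31, 32, 33} ∈ τ ✓.
Open sets in the quotient: τ_Q = {{}, {[33]}, {[30], [31=32], [33]}} (3 elements).


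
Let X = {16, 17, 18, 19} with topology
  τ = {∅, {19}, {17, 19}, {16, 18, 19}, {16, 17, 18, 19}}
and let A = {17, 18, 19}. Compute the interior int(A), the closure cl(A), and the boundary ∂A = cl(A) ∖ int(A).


int(A) = {17, 19}, cl(A) = {16, 17, 18, 19}, ∂A = {16, 18}.

Closed sets in (X, τ) are complements of opens:
  closed(X, τ) = {∅, {17}, {16, 18}, {16, 17, 18}, {16, 17, 18, 19}}.
int(A) = ⋃ {U ∈ τ : U ⊆ A}. Opens contained in A: ∅, {19}, {17, 19}.
Taking the union of these: int(A) = {17, 19}.
cl(A) = ⋂ {C closed : A ⊆ C}. Closed sets containing A: {16, 17, 18, 19}.
Intersecting these: cl(A) = {16, 17, 18, 19}.
∂A = cl(A) ∖ int(A) = {16, 17, 18, 19} ∖ {17, 19} = {16, 18}.


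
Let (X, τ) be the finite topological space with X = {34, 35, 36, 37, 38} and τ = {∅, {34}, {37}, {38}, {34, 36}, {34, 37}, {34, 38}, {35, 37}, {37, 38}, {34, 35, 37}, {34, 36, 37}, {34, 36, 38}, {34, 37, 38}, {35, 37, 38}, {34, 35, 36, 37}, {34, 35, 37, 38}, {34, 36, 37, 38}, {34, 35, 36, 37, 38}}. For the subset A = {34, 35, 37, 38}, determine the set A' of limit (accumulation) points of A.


A' = {35, 36}

For each x ∈ X, list the open sets U ∈ τ with x ∈ U, then check whether U ∩ (A ∖ {x}) ≠ ∅ for every such U.
  x = 34: open {34} ∋ x has {34} ∩ (A ∖ {34}) = ∅, so x is NOT a limit point.
  x = 35: opens ∋ x are {35, 37}, {34, 35, 37}, {35, 37, 38}, {34, 35, 36, 37}, {34, 35, 37, 38}, {34, 35, 36, 37, 38}; each meets A ∖ {35}, so x IS a limit point.
  x = 36: opens ∋ x are {34, 36}, {34, 36, 37}, {34, 36, 38}, {34, 35, 36, 37}, {34, 36, 37, 38}, {34, 35, 36, 37, 38}; each meets A ∖ {36}, so x IS a limit point.
  x = 37: open {37} ∋ x has {37} ∩ (A ∖ {37}) = ∅, so x is NOT a limit point.
  x = 38: open {38} ∋ x has {38} ∩ (A ∖ {38}) = ∅, so x is NOT a limit point.
Collecting: A' = {35, 36}.


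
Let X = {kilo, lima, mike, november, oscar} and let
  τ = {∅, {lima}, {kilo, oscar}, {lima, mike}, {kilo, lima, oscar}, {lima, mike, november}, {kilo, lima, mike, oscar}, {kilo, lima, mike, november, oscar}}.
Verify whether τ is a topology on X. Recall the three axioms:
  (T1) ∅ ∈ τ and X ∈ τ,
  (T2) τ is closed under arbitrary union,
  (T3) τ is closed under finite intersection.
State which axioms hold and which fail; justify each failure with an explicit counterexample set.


τ IS a topology on X.

Axiom (T1): ∅ ∈ τ? Yes; X ∈ τ? Yes.
Axiom (T2/T3): check pairwise unions and intersections of members of τ.
All pairwise intersections and unions checked — each lies in τ. Therefore τ satisfies (T1), (T2), (T3): it IS a topology on X.


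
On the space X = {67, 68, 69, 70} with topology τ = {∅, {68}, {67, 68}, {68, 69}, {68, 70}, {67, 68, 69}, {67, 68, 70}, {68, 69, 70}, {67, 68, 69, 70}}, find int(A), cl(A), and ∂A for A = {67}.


int(A) = ∅, cl(A) = {67}, ∂A = {67}.

Closed sets in (X, τ) are complements of opens:
  closed(X, τ) = {∅, {67}, {69}, {70}, {67, 69}, {67, 70}, {69, 70}, {67, 69, 70}, {67, 68, 69, 70}}.
int(A) = ⋃ {U ∈ τ : U ⊆ A}. Opens contained in A: ∅.
Taking the union of these: int(A) = ∅.
cl(A) = ⋂ {C closed : A ⊆ C}. Closed sets containing A: {67}, {67, 69}, {67, 70}, {67, 69, 70}, {67, 68, 69, 70}.
Intersecting these: cl(A) = {67}.
∂A = cl(A) ∖ int(A) = {67} ∖ ∅ = {67}.


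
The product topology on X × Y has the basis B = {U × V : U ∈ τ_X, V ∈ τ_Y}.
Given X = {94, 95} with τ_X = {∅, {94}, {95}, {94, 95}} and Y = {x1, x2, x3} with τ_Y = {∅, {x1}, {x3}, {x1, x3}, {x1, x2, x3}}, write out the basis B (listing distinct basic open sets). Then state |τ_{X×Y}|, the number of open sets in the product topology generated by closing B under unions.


Basis B = {∅ × ∅, {94} × {x1}, {94} × {x3}, {95} × {x1}, {95} × {x3}, {94} × {x1, x3}, {94, 95} × {x1}, {94, 95} × {x3}, {95} × {x1, x3}, {94} × {x1, x2, x3}, {95} × {x1, x2, x3}, {94, 95} × {x1, x3}, {94, 95} × {x1, x2, x3}}; |τ_{X×Y}| = 25.

Enumerate products U × V with U ∈ τ_X, V ∈ τ_Y (deduplicated):
  ∅ × ∅ = {} (∅)
  {94} × {x1} = {(94,x1)}
  {94} × {x3} = {(94,x3)}
  {95} × {x1} = {(95,x1)}
  {95} × {x3} = {(95,x3)}
  {94} × {x1, x3} = {(94,x1), (94,x3)}
  {94, 95} × {x1} = {(94,x1), (95,x1)}
  {94, 95} × {x3} = {(94,x3), (95,x3)}
  {95} × {x1, x3} = {(95,x1), (95,x3)}
  {94} × {x1, x2, x3} = {(94,x1), (94,x2), (94,x3)}
  {95} × {x1, x2, x3} = {(95,x1), (95,x2), (95,x3)}
  {94, 95} × {x1, x3} = {(94,x1), (94,x3), (95,x1), (95,x3)}
  {94, 95} × {x1, x2, x3} = {(94,x1), (94,x2), (94,x3), (95,x1), (95,x2), (95,x3)}
These 13 distinct sets form the basis B.
Close under arbitrary unions to get τ_{X×Y}; counting gives |τ_{X×Y}| = 25.


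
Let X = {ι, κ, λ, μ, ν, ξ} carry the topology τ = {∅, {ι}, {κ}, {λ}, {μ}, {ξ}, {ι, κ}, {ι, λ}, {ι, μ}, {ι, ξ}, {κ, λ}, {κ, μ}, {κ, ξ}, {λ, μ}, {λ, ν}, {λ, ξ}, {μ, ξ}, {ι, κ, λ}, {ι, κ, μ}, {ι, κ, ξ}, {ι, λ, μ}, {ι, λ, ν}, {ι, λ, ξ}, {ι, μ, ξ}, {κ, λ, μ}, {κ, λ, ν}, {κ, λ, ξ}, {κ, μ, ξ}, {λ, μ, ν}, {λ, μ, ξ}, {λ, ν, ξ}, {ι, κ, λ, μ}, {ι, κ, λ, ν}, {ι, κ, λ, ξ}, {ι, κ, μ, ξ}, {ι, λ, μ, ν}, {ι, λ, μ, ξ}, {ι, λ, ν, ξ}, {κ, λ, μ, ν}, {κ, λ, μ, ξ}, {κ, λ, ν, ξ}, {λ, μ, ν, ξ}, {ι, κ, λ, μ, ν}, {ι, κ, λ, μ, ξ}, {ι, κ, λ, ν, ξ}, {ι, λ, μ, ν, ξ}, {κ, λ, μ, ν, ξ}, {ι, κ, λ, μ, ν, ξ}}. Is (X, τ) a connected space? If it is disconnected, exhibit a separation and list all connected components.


(X, τ) is disconnected; components = [{ι}, {κ}, {μ}, {ξ}, {λ, ν}].

Find clopen sets (U ∈ τ with X ∖ U ∈ τ):
  U = ∅, X ∖ U = {ι, κ, λ, μ, ν, ξ} — both open, so U is clopen.
  U = {ι}, X ∖ U = {κ, λ, μ, ν, ξ} — both open, so U is clopen.
  U = {κ}, X ∖ U = {ι, λ, μ, ν, ξ} — both open, so U is clopen.
  U = {μ}, X ∖ U = {ι, κ, λ, ν, ξ} — both open, so U is clopen.
  U = {ξ}, X ∖ U = {ι, κ, λ, μ, ν} — both open, so U is clopen.
  U = {ι, κ}, X ∖ U = {λ, μ, ν, ξ} — both open, so U is clopen.
  U = {ι, μ}, X ∖ U = {κ, λ, ν, ξ} — both open, so U is clopen.
  U = {ι, ξ}, X ∖ U = {κ, λ, μ, ν} — both open, so U is clopen.
  U = {κ, μ}, X ∖ U = {ι, λ, ν, ξ} — both open, so U is clopen.
  U = {κ, ξ}, X ∖ U = {ι, λ, μ, ν} — both open, so U is clopen.
  U = {λ, ν}, X ∖ U = {ι, κ, μ, ξ} — both open, so U is clopen.
  U = {μ, ξ}, X ∖ U = {ι, κ, λ, ν} — both open, so U is clopen.
  U = {ι, κ, μ}, X ∖ U = {λ, ν, ξ} — both open, so U is clopen.
  U = {ι, κ, ξ}, X ∖ U = {λ, μ, ν} — both open, so U is clopen.
  U = {ι, λ, ν}, X ∖ U = {κ, μ, ξ} — both open, so U is clopen.
  U = {ι, μ, ξ}, X ∖ U = {κ, λ, ν} — both open, so U is clopen.
  U = {κ, λ, ν}, X ∖ U = {ι, μ, ξ} — both open, so U is clopen.
  U = {κ, μ, ξ}, X ∖ U = {ι, λ, ν} — both open, so U is clopen.
  U = {λ, μ, ν}, X ∖ U = {ι, κ, ξ} — both open, so U is clopen.
  U = {λ, ν, ξ}, X ∖ U = {ι, κ, μ} — both open, so U is clopen.
  U = {ι, κ, λ, ν}, X ∖ U = {μ, ξ} — both open, so U is clopen.
  U = {ι, κ, μ, ξ}, X ∖ U = {λ, ν} — both open, so U is clopen.
  U = {ι, λ, μ, ν}, X ∖ U = {κ, ξ} — both open, so U is clopen.
  U = {ι, λ, ν, ξ}, X ∖ U = {κ, μ} — both open, so U is clopen.
  U = {κ, λ, μ, ν}, X ∖ U = {ι, ξ} — both open, so U is clopen.
  U = {κ, λ, ν, ξ}, X ∖ U = {ι, μ} — both open, so U is clopen.
  U = {λ, μ, ν, ξ}, X ∖ U = {ι, κ} — both open, so U is clopen.
  U = {ι, κ, λ, μ, ν}, X ∖ U = {ξ} — both open, so U is clopen.
  U = {ι, κ, λ, ν, ξ}, X ∖ U = {μ} — both open, so U is clopen.
  U = {ι, λ, μ, ν, ξ}, X ∖ U = {κ} — both open, so U is clopen.
  U = {κ, λ, μ, ν, ξ}, X ∖ U = {ι} — both open, so U is clopen.
  U = {ι, κ, λ, μ, ν, ξ}, X ∖ U = ∅ — both open, so U is clopen.
Nontrivial clopen(s) exist: e.g. {ι, κ, ξ}. So (X, τ) is disconnected.
Compute connected components by grouping points that agree on all clopens:
  component: {ι}
  component: {κ}
  component: {μ}
  component: {ξ}
  component: {λ, ν}


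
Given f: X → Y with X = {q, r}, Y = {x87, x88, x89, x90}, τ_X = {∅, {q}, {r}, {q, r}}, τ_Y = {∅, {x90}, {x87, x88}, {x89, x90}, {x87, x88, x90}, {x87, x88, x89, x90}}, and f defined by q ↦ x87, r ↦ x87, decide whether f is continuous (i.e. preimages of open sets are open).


f IS continuous.

Compute f^{-1}(U) for each U ∈ τ_Y:
  U = ∅: f^{-1}(U) = ∅ ∈ τ_X ✓.
  U = {x90}: f^{-1}(U) = ∅ ∈ τ_X ✓.
  U = {x87, x88}: f^{-1}(U) = {q, r} ∈ τ_X ✓.
  U = {x89, x90}: f^{-1}(U) = ∅ ∈ τ_X ✓.
  U = {x87, x88, x90}: f^{-1}(U) = {q, r} ∈ τ_X ✓.
  U = {x87, x88, x89, x90}: f^{-1}(U) = {q, r} ∈ τ_X ✓.
Every preimage lies in τ_X, so f IS continuous.


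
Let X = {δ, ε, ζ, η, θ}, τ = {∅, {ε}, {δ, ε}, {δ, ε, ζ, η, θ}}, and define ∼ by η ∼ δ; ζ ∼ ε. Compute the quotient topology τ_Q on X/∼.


X/∼ = {[δ=η], [ε=ζ], [θ]}; |τ_Q| = 2.

Equivalence classes: [δ=η], [ε=ζ], [θ].
Quotient map π: X → X/∼ sends δ ↦ [δ=η], ε ↦ [ε=ζ], ζ ↦ [ε=ζ], η ↦ [δ=η], θ ↦ [θ].
For each subset V ⊆ X/∼, compute π^{-1}(V) ⊆ X and check whether π^{-1}(V) ∈ τ. V is open in τ_Q iff π^{-1}(V) ∈ τ.
  V = {}: π^{-1}(V) = ∅ ∈ τ ✓.
  V = {[δ=η]}: π^{-1}(V) = {δ, η} ∉ τ ✗.
  V = {[ε=ζ]}: π^{-1}(V) = {ε, ζ} ∉ τ ✗.
  V = {[δ=η], [ε=ζ]}: π^{-1}(V) = {δ, ε, ζ, η} ∉ τ ✗.
  V = {[θ]}: π^{-1}(V) = {θ} ∉ τ ✗.
  V = {[δ=η], [θ]}: π^{-1}(V) = {δ, η, θ} ∉ τ ✗.
  V = {[ε=ζ], [θ]}: π^{-1}(V) = {ε, ζ, θ} ∉ τ ✗.
  V = {[δ=η], [ε=ζ], [θ]}: π^{-1}(V) = {δ, ε, ζ, η, θ} ∈ τ ✓.
Open sets in the quotient: τ_Q = {{}, {[δ=η], [ε=ζ], [θ]}} (2 elements).


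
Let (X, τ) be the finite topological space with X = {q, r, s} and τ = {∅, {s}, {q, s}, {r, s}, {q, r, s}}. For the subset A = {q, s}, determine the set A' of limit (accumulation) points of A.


A' = {q, r}

For each x ∈ X, list the open sets U ∈ τ with x ∈ U, then check whether U ∩ (A ∖ {x}) ≠ ∅ for every such U.
  x = q: opens ∋ x are {q, s}, {q, r, s}; each meets A ∖ {q}, so x IS a limit point.
  x = r: opens ∋ x are {r, s}, {q, r, s}; each meets A ∖ {r}, so x IS a limit point.
  x = s: open {s} ∋ x has {s} ∩ (A ∖ {s}) = ∅, so x is NOT a limit point.
Collecting: A' = {q, r}.


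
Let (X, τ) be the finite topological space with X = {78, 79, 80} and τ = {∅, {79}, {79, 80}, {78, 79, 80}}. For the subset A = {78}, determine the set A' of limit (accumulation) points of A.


A' = ∅

For each x ∈ X, list the open sets U ∈ τ with x ∈ U, then check whether U ∩ (A ∖ {x}) ≠ ∅ for every such U.
  x = 78: open {78, 79, 80} ∋ x has {78, 79, 80} ∩ (A ∖ {78}) = ∅, so x is NOT a limit point.
  x = 79: open {79} ∋ x has {79} ∩ (A ∖ {79}) = ∅, so x is NOT a limit point.
  x = 80: open {79, 80} ∋ x has {79, 80} ∩ (A ∖ {80}) = ∅, so x is NOT a limit point.
Collecting: A' = ∅.


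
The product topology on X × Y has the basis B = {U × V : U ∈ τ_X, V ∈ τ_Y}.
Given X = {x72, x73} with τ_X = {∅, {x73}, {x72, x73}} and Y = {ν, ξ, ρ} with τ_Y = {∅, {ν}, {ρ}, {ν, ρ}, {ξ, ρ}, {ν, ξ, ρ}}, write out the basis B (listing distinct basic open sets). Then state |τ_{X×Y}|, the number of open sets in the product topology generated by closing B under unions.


Basis B = {∅ × ∅, {x73} × {ν}, {x73} × {ρ}, {x72, x73} × {ν}, {x72, x73} × {ρ}, {x73} × {ν, ρ}, {x73} × {ξ, ρ}, {x73} × {ν, ξ, ρ}, {x72, x73} × {ν, ρ}, {x72, x73} × {ξ, ρ}, {x72, x73} × {ν, ξ, ρ}}; |τ_{X×Y}| = 18.

Enumerate products U × V with U ∈ τ_X, V ∈ τ_Y (deduplicated):
  ∅ × ∅ = {} (∅)
  {x73} × {ν} = {(x73,ν)}
  {x73} × {ρ} = {(x73,ρ)}
  {x72, x73} × {ν} = {(x72,ν), (x73,ν)}
  {x72, x73} × {ρ} = {(x72,ρ), (x73,ρ)}
  {x73} × {ν, ρ} = {(x73,ν), (x73,ρ)}
  {x73} × {ξ, ρ} = {(x73,ξ), (x73,ρ)}
  {x73} × {ν, ξ, ρ} = {(x73,ν), (x73,ξ), (x73,ρ)}
  {x72, x73} × {ν, ρ} = {(x72,ν), (x72,ρ), (x73,ν), (x73,ρ)}
  {x72, x73} × {ξ, ρ} = {(x72,ξ), (x72,ρ), (x73,ξ), (x73,ρ)}
  {x72, x73} × {ν, ξ, ρ} = {(x72,ν), (x72,ξ), (x72,ρ), (x73,ν), (x73,ξ), (x73,ρ)}
These 11 distinct sets form the basis B.
Close under arbitrary unions to get τ_{X×Y}; counting gives |τ_{X×Y}| = 18.


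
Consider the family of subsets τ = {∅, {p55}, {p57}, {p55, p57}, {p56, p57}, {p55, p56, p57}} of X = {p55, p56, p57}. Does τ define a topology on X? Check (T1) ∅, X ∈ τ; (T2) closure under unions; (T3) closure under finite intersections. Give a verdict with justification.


τ IS a topology on X.

Axiom (T1): ∅ ∈ τ? Yes; X ∈ τ? Yes.
Axiom (T2/T3): check pairwise unions and intersections of members of τ.
All pairwise intersections and unions checked — each lies in τ. Therefore τ satisfies (T1), (T2), (T3): it IS a topology on X.


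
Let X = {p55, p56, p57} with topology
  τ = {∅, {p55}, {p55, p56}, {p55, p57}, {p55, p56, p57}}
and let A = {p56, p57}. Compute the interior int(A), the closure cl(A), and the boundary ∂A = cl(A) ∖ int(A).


int(A) = ∅, cl(A) = {p56, p57}, ∂A = {p56, p57}.

Closed sets in (X, τ) are complements of opens:
  closed(X, τ) = {∅, {p56}, {p57}, {p56, p57}, {p55, p56, p57}}.
int(A) = ⋃ {U ∈ τ : U ⊆ A}. Opens contained in A: ∅.
Taking the union of these: int(A) = ∅.
cl(A) = ⋂ {C closed : A ⊆ C}. Closed sets containing A: {p56, p57}, {p55, p56, p57}.
Intersecting these: cl(A) = {p56, p57}.
∂A = cl(A) ∖ int(A) = {p56, p57} ∖ ∅ = {p56, p57}.


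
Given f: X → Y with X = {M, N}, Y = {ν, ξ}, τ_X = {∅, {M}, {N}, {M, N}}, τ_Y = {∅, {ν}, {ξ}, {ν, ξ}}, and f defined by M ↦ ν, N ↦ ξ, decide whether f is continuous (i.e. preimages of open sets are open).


f IS continuous.

Compute f^{-1}(U) for each U ∈ τ_Y:
  U = ∅: f^{-1}(U) = ∅ ∈ τ_X ✓.
  U = {ν}: f^{-1}(U) = {M} ∈ τ_X ✓.
  U = {ξ}: f^{-1}(U) = {N} ∈ τ_X ✓.
  U = {ν, ξ}: f^{-1}(U) = {M, N} ∈ τ_X ✓.
Every preimage lies in τ_X, so f IS continuous.


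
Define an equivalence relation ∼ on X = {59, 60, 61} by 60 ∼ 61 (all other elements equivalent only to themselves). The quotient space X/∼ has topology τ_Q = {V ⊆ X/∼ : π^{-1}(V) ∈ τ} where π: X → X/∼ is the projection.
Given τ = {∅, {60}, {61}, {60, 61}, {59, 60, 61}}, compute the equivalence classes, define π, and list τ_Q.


X/∼ = {[59], [60=61]}; |τ_Q| = 3.

Equivalence classes: [59], [60=61].
Quotient map π: X → X/∼ sends 59 ↦ [59], 60 ↦ [60=61], 61 ↦ [60=61].
For each subset V ⊆ X/∼, compute π^{-1}(V) ⊆ X and check whether π^{-1}(V) ∈ τ. V is open in τ_Q iff π^{-1}(V) ∈ τ.
  V = {}: π^{-1}(V) = ∅ ∈ τ ✓.
  V = {[59]}: π^{-1}(V) = {59} ∉ τ ✗.
  V = {[60=61]}: π^{-1}(V) = {60, 61} ∈ τ ✓.
  V = {[59], [60=61]}: π^{-1}(V) = {59, 60, 61} ∈ τ ✓.
Open sets in the quotient: τ_Q = {{}, {[60=61]}, {[59], [60=61]}} (3 elements).


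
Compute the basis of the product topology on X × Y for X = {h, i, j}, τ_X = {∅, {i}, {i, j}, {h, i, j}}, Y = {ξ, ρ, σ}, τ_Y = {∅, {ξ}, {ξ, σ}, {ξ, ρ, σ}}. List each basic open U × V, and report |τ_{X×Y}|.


Basis B = {∅ × ∅, {i} × {ξ}, {i} × {ξ, σ}, {i, j} × {ξ}, {h, i, j} × {ξ}, {i} × {ξ, ρ, σ}, {i, j} × {ξ, σ}, {h, i, j} × {ξ, σ}, {i, j} × {ξ, ρ, σ}, {h, i, j} × {ξ, ρ, σ}}; |τ_{X×Y}| = 20.

Enumerate products U × V with U ∈ τ_X, V ∈ τ_Y (deduplicated):
  ∅ × ∅ = {} (∅)
  {i} × {ξ} = {(i,ξ)}
  {i} × {ξ, σ} = {(i,ξ), (i,σ)}
  {i, j} × {ξ} = {(i,ξ), (j,ξ)}
  {h, i, j} × {ξ} = {(h,ξ), (i,ξ), (j,ξ)}
  {i} × {ξ, ρ, σ} = {(i,ξ), (i,ρ), (i,σ)}
  {i, j} × {ξ, σ} = {(i,ξ), (i,σ), (j,ξ), (j,σ)}
  {h, i, j} × {ξ, σ} = {(h,ξ), (h,σ), (i,ξ), (i,σ), (j,ξ), (j,σ)}
  {i, j} × {ξ, ρ, σ} = {(i,ξ), (i,ρ), (i,σ), (j,ξ), (j,ρ), (j,σ)}
  {h, i, j} × {ξ, ρ, σ} = {(h,ξ), (h,ρ), (h,σ), (i,ξ), (i,ρ), (i,σ), (j,ξ), (j,ρ), (j,σ)}
These 10 distinct sets form the basis B.
Close under arbitrary unions to get τ_{X×Y}; counting gives |τ_{X×Y}| = 20.


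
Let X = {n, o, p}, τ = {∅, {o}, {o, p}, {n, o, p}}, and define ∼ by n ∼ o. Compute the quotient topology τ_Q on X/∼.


X/∼ = {[n=o], [p]}; |τ_Q| = 2.

Equivalence classes: [n=o], [p].
Quotient map π: X → X/∼ sends n ↦ [n=o], o ↦ [n=o], p ↦ [p].
For each subset V ⊆ X/∼, compute π^{-1}(V) ⊆ X and check whether π^{-1}(V) ∈ τ. V is open in τ_Q iff π^{-1}(V) ∈ τ.
  V = {}: π^{-1}(V) = ∅ ∈ τ ✓.
  V = {[n=o]}: π^{-1}(V) = {n, o} ∉ τ ✗.
  V = {[p]}: π^{-1}(V) = {p} ∉ τ ✗.
  V = {[n=o], [p]}: π^{-1}(V) = {n, o, p} ∈ τ ✓.
Open sets in the quotient: τ_Q = {{}, {[n=o], [p]}} (2 elements).


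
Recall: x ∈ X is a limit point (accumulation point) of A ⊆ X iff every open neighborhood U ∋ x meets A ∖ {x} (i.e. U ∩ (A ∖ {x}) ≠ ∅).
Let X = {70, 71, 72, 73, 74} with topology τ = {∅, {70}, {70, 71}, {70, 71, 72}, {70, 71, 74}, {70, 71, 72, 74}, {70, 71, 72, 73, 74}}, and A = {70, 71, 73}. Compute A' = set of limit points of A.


A' = {71, 72, 73, 74}

For each x ∈ X, list the open sets U ∈ τ with x ∈ U, then check whether U ∩ (A ∖ {x}) ≠ ∅ for every such U.
  x = 70: open {70} ∋ x has {70} ∩ (A ∖ {70}) = ∅, so x is NOT a limit point.
  x = 71: opens ∋ x are {70, 71}, {70, 71, 72}, {70, 71, 74}, {70, 71, 72, 74}, {70, 71, 72, 73, 74}; each meets A ∖ {71}, so x IS a limit point.
  x = 72: opens ∋ x are {70, 71, 72}, {70, 71, 72, 74}, {70, 71, 72, 73, 74}; each meets A ∖ {72}, so x IS a limit point.
  x = 73: opens ∋ x are {70, 71, 72, 73, 74}; each meets A ∖ {73}, so x IS a limit point.
  x = 74: opens ∋ x are {70, 71, 74}, {70, 71, 72, 74}, {70, 71, 72, 73, 74}; each meets A ∖ {74}, so x IS a limit point.
Collecting: A' = {71, 72, 73, 74}.


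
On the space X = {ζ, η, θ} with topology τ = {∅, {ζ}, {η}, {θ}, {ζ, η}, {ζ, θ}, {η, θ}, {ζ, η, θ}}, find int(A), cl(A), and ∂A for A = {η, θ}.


int(A) = {η, θ}, cl(A) = {η, θ}, ∂A = ∅.

Closed sets in (X, τ) are complements of opens:
  closed(X, τ) = {∅, {ζ}, {η}, {θ}, {ζ, η}, {ζ, θ}, {η, θ}, {ζ, η, θ}}.
int(A) = ⋃ {U ∈ τ : U ⊆ A}. Opens contained in A: ∅, {η}, {θ}, {η, θ}.
Taking the union of these: int(A) = {η, θ}.
cl(A) = ⋂ {C closed : A ⊆ C}. Closed sets containing A: {η, θ}, {ζ, η, θ}.
Intersecting these: cl(A) = {η, θ}.
∂A = cl(A) ∖ int(A) = {η, θ} ∖ {η, θ} = ∅.


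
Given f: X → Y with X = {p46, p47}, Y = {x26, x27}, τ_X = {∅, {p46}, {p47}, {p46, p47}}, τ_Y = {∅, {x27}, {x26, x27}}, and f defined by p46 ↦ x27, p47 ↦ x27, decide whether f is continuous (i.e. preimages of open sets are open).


f IS continuous.

Compute f^{-1}(U) for each U ∈ τ_Y:
  U = ∅: f^{-1}(U) = ∅ ∈ τ_X ✓.
  U = {x27}: f^{-1}(U) = {p46, p47} ∈ τ_X ✓.
  U = {x26, x27}: f^{-1}(U) = {p46, p47} ∈ τ_X ✓.
Every preimage lies in τ_X, so f IS continuous.


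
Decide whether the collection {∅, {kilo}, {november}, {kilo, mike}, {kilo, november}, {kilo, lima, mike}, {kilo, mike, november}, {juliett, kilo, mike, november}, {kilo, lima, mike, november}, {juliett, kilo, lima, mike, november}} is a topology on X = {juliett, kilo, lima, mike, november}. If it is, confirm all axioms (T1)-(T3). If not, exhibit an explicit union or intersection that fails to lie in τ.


τ IS a topology on X.

Axiom (T1): ∅ ∈ τ? Yes; X ∈ τ? Yes.
Axiom (T2/T3): check pairwise unions and intersections of members of τ.
All pairwise intersections and unions checked — each lies in τ. Therefore τ satisfies (T1), (T2), (T3): it IS a topology on X.


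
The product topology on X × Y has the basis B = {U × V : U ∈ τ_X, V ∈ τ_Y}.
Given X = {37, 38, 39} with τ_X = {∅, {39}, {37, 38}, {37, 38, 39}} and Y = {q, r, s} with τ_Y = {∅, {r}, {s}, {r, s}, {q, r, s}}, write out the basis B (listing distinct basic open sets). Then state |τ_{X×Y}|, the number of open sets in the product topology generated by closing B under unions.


Basis B = {∅ × ∅, {39} × {r}, {39} × {s}, {37, 38} × {r}, {37, 38} × {s}, {39} × {r, s}, {37, 38, 39} × {r}, {37, 38, 39} × {s}, {39} × {q, r, s}, {37, 38} × {r, s}, {37, 38} × {q, r, s}, {37, 38, 39} × {r, s}, {37, 38, 39} × {q, r, s}}; |τ_{X×Y}| = 25.

Enumerate products U × V with U ∈ τ_X, V ∈ τ_Y (deduplicated):
  ∅ × ∅ = {} (∅)
  {39} × {r} = {(39,r)}
  {39} × {s} = {(39,s)}
  {37, 38} × {r} = {(37,r), (38,r)}
  {37, 38} × {s} = {(37,s), (38,s)}
  {39} × {r, s} = {(39,r), (39,s)}
  {37, 38, 39} × {r} = {(37,r), (38,r), (39,r)}
  {37, 38, 39} × {s} = {(37,s), (38,s), (39,s)}
  {39} × {q, r, s} = {(39,q), (39,r), (39,s)}
  {37, 38} × {r, s} = {(37,r), (37,s), (38,r), (38,s)}
  {37, 38} × {q, r, s} = {(37,q), (37,r), (37,s), (38,q), (38,r), (38,s)}
  {37, 38, 39} × {r, s} = {(37,r), (37,s), (38,r), (38,s), (39,r), (39,s)}
  {37, 38, 39} × {q, r, s} = {(37,q), (37,r), (37,s), (38,q), (38,r), (38,s), (39,q), (39,r), (39,s)}
These 13 distinct sets form the basis B.
Close under arbitrary unions to get τ_{X×Y}; counting gives |τ_{X×Y}| = 25.


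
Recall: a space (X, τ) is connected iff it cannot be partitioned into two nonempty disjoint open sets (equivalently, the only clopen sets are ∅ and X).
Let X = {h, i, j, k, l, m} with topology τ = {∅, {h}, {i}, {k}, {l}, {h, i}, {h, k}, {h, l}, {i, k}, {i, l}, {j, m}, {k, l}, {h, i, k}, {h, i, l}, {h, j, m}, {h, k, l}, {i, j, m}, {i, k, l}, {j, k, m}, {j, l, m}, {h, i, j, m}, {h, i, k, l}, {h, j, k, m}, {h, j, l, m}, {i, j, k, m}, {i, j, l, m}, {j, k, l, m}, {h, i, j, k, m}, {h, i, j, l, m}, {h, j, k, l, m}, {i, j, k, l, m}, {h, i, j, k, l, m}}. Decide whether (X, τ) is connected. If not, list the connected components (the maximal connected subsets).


(X, τ) is disconnected; components = [{h}, {i}, {k}, {l}, {j, m}].

Find clopen sets (U ∈ τ with X ∖ U ∈ τ):
  U = ∅, X ∖ U = {h, i, j, k, l, m} — both open, so U is clopen.
  U = {h}, X ∖ U = {i, j, k, l, m} — both open, so U is clopen.
  U = {i}, X ∖ U = {h, j, k, l, m} — both open, so U is clopen.
  U = {k}, X ∖ U = {h, i, j, l, m} — both open, so U is clopen.
  U = {l}, X ∖ U = {h, i, j, k, m} — both open, so U is clopen.
  U = {h, i}, X ∖ U = {j, k, l, m} — both open, so U is clopen.
  U = {h, k}, X ∖ U = {i, j, l, m} — both open, so U is clopen.
  U = {h, l}, X ∖ U = {i, j, k, m} — both open, so U is clopen.
  U = {i, k}, X ∖ U = {h, j, l, m} — both open, so U is clopen.
  U = {i, l}, X ∖ U = {h, j, k, m} — both open, so U is clopen.
  U = {j, m}, X ∖ U = {h, i, k, l} — both open, so U is clopen.
  U = {k, l}, X ∖ U = {h, i, j, m} — both open, so U is clopen.
  U = {h, i, k}, X ∖ U = {j, l, m} — both open, so U is clopen.
  U = {h, i, l}, X ∖ U = {j, k, m} — both open, so U is clopen.
  U = {h, j, m}, X ∖ U = {i, k, l} — both open, so U is clopen.
  U = {h, k, l}, X ∖ U = {i, j, m} — both open, so U is clopen.
  U = {i, j, m}, X ∖ U = {h, k, l} — both open, so U is clopen.
  U = {i, k, l}, X ∖ U = {h, j, m} — both open, so U is clopen.
  U = {j, k, m}, X ∖ U = {h, i, l} — both open, so U is clopen.
  U = {j, l, m}, X ∖ U = {h, i, k} — both open, so U is clopen.
  U = {h, i, j, m}, X ∖ U = {k, l} — both open, so U is clopen.
  U = {h, i, k, l}, X ∖ U = {j, m} — both open, so U is clopen.
  U = {h, j, k, m}, X ∖ U = {i, l} — both open, so U is clopen.
  U = {h, j, l, m}, X ∖ U = {i, k} — both open, so U is clopen.
  U = {i, j, k, m}, X ∖ U = {h, l} — both open, so U is clopen.
  U = {i, j, l, m}, X ∖ U = {h, k} — both open, so U is clopen.
  U = {j, k, l, m}, X ∖ U = {h, i} — both open, so U is clopen.
  U = {h, i, j, k, m}, X ∖ U = {l} — both open, so U is clopen.
  U = {h, i, j, l, m}, X ∖ U = {k} — both open, so U is clopen.
  U = {h, j, k, l, m}, X ∖ U = {i} — both open, so U is clopen.
  U = {i, j, k, l, m}, X ∖ U = {h} — both open, so U is clopen.
  U = {h, i, j, k, l, m}, X ∖ U = ∅ — both open, so U is clopen.
Nontrivial clopen(s) exist: e.g. {i, j, l, m}. So (X, τ) is disconnected.
Compute connected components by grouping points that agree on all clopens:
  component: {h}
  component: {i}
  component: {k}
  component: {l}
  component: {j, m}


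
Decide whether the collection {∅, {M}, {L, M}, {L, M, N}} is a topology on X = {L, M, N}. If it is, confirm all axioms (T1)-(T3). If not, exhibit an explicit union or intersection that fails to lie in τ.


τ IS a topology on X.

Axiom (T1): ∅ ∈ τ? Yes; X ∈ τ? Yes.
Axiom (T2/T3): check pairwise unions and intersections of members of τ.
All pairwise intersections and unions checked — each lies in τ. Therefore τ satisfies (T1), (T2), (T3): it IS a topology on X.


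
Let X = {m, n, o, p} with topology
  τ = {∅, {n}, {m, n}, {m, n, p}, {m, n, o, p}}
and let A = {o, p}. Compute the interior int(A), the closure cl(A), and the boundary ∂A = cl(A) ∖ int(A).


int(A) = ∅, cl(A) = {o, p}, ∂A = {o, p}.

Closed sets in (X, τ) are complements of opens:
  closed(X, τ) = {∅, {o}, {o, p}, {m, o, p}, {m, n, o, p}}.
int(A) = ⋃ {U ∈ τ : U ⊆ A}. Opens contained in A: ∅.
Taking the union of these: int(A) = ∅.
cl(A) = ⋂ {C closed : A ⊆ C}. Closed sets containing A: {o, p}, {m, o, p}, {m, n, o, p}.
Intersecting these: cl(A) = {o, p}.
∂A = cl(A) ∖ int(A) = {o, p} ∖ ∅ = {o, p}.


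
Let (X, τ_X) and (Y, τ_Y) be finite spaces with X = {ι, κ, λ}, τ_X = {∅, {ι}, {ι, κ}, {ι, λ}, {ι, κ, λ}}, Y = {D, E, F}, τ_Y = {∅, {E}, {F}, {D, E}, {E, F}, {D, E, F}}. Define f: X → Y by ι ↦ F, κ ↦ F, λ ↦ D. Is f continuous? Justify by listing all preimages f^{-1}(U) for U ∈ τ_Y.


f is NOT continuous.

Compute f^{-1}(U) for each U ∈ τ_Y:
  U = ∅: f^{-1}(U) = ∅ ∈ τ_X ✓.
  U = {E}: f^{-1}(U) = ∅ ∈ τ_X ✓.
  U = {F}: f^{-1}(U) = {ι, κ} ∈ τ_X ✓.
  U = {D, E}: f^{-1}(U) = {λ} ∉ τ_X ✗.
  U = {E, F}: f^{-1}(U) = {ι, κ} ∈ τ_X ✓.
  U = {D, E, F}: f^{-1}(U) = {ι, κ, λ} ∈ τ_X ✓.
Found U = {D, E} with f^{-1}(U) = {λ} not in τ_X. Therefore f is NOT continuous.


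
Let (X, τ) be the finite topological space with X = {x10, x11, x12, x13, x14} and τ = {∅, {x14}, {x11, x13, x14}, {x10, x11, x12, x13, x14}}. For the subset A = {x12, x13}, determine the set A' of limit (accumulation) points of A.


A' = {x10, x11, x12}

For each x ∈ X, list the open sets U ∈ τ with x ∈ U, then check whether U ∩ (A ∖ {x}) ≠ ∅ for every such U.
  x = x10: opens ∋ x are {x10, x11, x12, x13, x14}; each meets A ∖ {x10}, so x IS a limit point.
  x = x11: opens ∋ x are {x11, x13, x14}, {x10, x11, x12, x13, x14}; each meets A ∖ {x11}, so x IS a limit point.
  x = x12: opens ∋ x are {x10, x11, x12, x13, x14}; each meets A ∖ {x12}, so x IS a limit point.
  x = x13: open {x11, x13, x14} ∋ x has {x11, x13, x14} ∩ (A ∖ {x13}) = ∅, so x is NOT a limit point.
  x = x14: open {x14} ∋ x has {x14} ∩ (A ∖ {x14}) = ∅, so x is NOT a limit point.
Collecting: A' = {x10, x11, x12}.


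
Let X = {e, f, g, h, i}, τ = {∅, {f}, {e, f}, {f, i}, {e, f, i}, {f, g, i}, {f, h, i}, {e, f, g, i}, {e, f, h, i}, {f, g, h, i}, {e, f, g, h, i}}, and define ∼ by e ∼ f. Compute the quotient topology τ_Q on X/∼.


X/∼ = {[e=f], [g], [h], [i]}; |τ_Q| = 6.

Equivalence classes: [e=f], [g], [h], [i].
Quotient map π: X → X/∼ sends e ↦ [e=f], f ↦ [e=f], g ↦ [g], h ↦ [h], i ↦ [i].
For each subset V ⊆ X/∼, compute π^{-1}(V) ⊆ X and check whether π^{-1}(V) ∈ τ. V is open in τ_Q iff π^{-1}(V) ∈ τ.
  V = {}: π^{-1}(V) = ∅ ∈ τ ✓.
  V = {[e=f]}: π^{-1}(V) = {e, f} ∈ τ ✓.
  V = {[g]}: π^{-1}(V) = {g} ∉ τ ✗.
  V = {[e=f], [g]}: π^{-1}(V) = {e, f, g} ∉ τ ✗.
  V = {[h]}: π^{-1}(V) = {h} ∉ τ ✗.
  V = {[e=f], [h]}: π^{-1}(V) = {e, f, h} ∉ τ ✗.
  V = {[g], [h]}: π^{-1}(V) = {g, h} ∉ τ ✗.
  V = {[e=f], [g], [h]}: π^{-1}(V) = {e, f, g, h} ∉ τ ✗.
  V = {[i]}: π^{-1}(V) = {i} ∉ τ ✗.
  V = {[e=f], [i]}: π^{-1}(V) = {e, f, i} ∈ τ ✓.
  V = {[g], [i]}: π^{-1}(V) = {g, i} ∉ τ ✗.
  V = {[e=f], [g], [i]}: π^{-1}(V) = {e, f, g, i} ∈ τ ✓.
  V = {[h], [i]}: π^{-1}(V) = {h, i} ∉ τ ✗.
  V = {[e=f], [h], [i]}: π^{-1}(V) = {e, f, h, i} ∈ τ ✓.
  V = {[g], [h], [i]}: π^{-1}(V) = {g, h, i} ∉ τ ✗.
  V = {[e=f], [g], [h], [i]}: π^{-1}(V) = {e, f, g, h, i} ∈ τ ✓.
Open sets in the quotient: τ_Q = {{}, {[e=f]}, {[e=f], [i]}, {[e=f], [g], [i]}, {[e=f], [h], [i]}, {[e=f], [g], [h], [i]}} (6 elements).


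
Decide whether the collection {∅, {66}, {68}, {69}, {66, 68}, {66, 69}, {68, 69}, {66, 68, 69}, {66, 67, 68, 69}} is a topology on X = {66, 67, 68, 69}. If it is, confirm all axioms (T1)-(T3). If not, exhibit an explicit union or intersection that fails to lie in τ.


τ IS a topology on X.

Axiom (T1): ∅ ∈ τ? Yes; X ∈ τ? Yes.
Axiom (T2/T3): check pairwise unions and intersections of members of τ.
All pairwise intersections and unions checked — each lies in τ. Therefore τ satisfies (T1), (T2), (T3): it IS a topology on X.


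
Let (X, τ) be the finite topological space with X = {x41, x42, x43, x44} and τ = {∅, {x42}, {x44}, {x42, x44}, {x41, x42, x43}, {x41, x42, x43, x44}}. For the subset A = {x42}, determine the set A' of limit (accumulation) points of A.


A' = {x41, x43}

For each x ∈ X, list the open sets U ∈ τ with x ∈ U, then check whether U ∩ (A ∖ {x}) ≠ ∅ for every such U.
  x = x41: opens ∋ x are {x41, x42, x43}, {x41, x42, x43, x44}; each meets A ∖ {x41}, so x IS a limit point.
  x = x42: open {x42} ∋ x has {x42} ∩ (A ∖ {x42}) = ∅, so x is NOT a limit point.
  x = x43: opens ∋ x are {x41, x42, x43}, {x41, x42, x43, x44}; each meets A ∖ {x43}, so x IS a limit point.
  x = x44: open {x44} ∋ x has {x44} ∩ (A ∖ {x44}) = ∅, so x is NOT a limit point.
Collecting: A' = {x41, x43}.


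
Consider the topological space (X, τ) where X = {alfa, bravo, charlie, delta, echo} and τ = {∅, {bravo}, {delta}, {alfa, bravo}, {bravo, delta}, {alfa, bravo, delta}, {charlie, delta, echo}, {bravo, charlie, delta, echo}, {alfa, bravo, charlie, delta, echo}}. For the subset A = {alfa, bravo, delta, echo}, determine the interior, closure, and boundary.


int(A) = {alfa, bravo, delta}, cl(A) = {alfa, bravo, charlie, delta, echo}, ∂A = {charlie, echo}.

Closed sets in (X, τ) are complements of opens:
  closed(X, τ) = {∅, {alfa}, {alfa, bravo}, {charlie, echo}, {alfa, charlie, echo}, {charlie, delta, echo}, {alfa, bravo, charlie, echo}, {alfa, charlie, delta, echo}, {alfa, bravo, charlie, delta, echo}}.
int(A) = ⋃ {U ∈ τ : U ⊆ A}. Opens contained in A: ∅, {bravo}, {delta}, {alfa, bravo}, {bravo, delta}, {alfa, bravo, delta}.
Taking the union of these: int(A) = {alfa, bravo, delta}.
cl(A) = ⋂ {C closed : A ⊆ C}. Closed sets containing A: {alfa, bravo, charlie, delta, echo}.
Intersecting these: cl(A) = {alfa, bravo, charlie, delta, echo}.
∂A = cl(A) ∖ int(A) = {alfa, bravo, charlie, delta, echo} ∖ {alfa, bravo, delta} = {charlie, echo}.


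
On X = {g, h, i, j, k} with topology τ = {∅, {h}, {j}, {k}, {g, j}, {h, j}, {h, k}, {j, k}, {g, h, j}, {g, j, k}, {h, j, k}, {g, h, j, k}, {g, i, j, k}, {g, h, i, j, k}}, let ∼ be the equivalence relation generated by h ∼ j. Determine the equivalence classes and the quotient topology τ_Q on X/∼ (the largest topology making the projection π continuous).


X/∼ = {[g], [h=j], [i], [k]}; |τ_Q| = 7.

Equivalence classes: [g], [h=j], [i], [k].
Quotient map π: X → X/∼ sends g ↦ [g], h ↦ [h=j], i ↦ [i], j ↦ [h=j], k ↦ [k].
For each subset V ⊆ X/∼, compute π^{-1}(V) ⊆ X and check whether π^{-1}(V) ∈ τ. V is open in τ_Q iff π^{-1}(V) ∈ τ.
  V = {}: π^{-1}(V) = ∅ ∈ τ ✓.
  V = {[g]}: π^{-1}(V) = {g} ∉ τ ✗.
  V = {[h=j]}: π^{-1}(V) = {h, j} ∈ τ ✓.
  V = {[g], [h=j]}: π^{-1}(V) = {g, h, j} ∈ τ ✓.
  V = {[i]}: π^{-1}(V) = {i} ∉ τ ✗.
  V = {[g], [i]}: π^{-1}(V) = {g, i} ∉ τ ✗.
  V = {[h=j], [i]}: π^{-1}(V) = {h, i, j} ∉ τ ✗.
  V = {[g], [h=j], [i]}: π^{-1}(V) = {g, h, i, j} ∉ τ ✗.
  V = {[k]}: π^{-1}(V) = {k} ∈ τ ✓.
  V = {[g], [k]}: π^{-1}(V) = {g, k} ∉ τ ✗.
  V = {[h=j], [k]}: π^{-1}(V) = {h, j, k} ∈ τ ✓.
  V = {[g], [h=j], [k]}: π^{-1}(V) = {g, h, j, k} ∈ τ ✓.
  V = {[i], [k]}: π^{-1}(V) = {i, k} ∉ τ ✗.
  V = {[g], [i], [k]}: π^{-1}(V) = {g, i, k} ∉ τ ✗.
  V = {[h=j], [i], [k]}: π^{-1}(V) = {h, i, j, k} ∉ τ ✗.
  V = {[g], [h=j], [i], [k]}: π^{-1}(V) = {g, h, i, j, k} ∈ τ ✓.
Open sets in the quotient: τ_Q = {{}, {[h=j]}, {[g], [h=j]}, {[k]}, {[h=j], [k]}, {[g], [h=j], [k]}, {[g], [h=j], [i], [k]}} (7 elements).


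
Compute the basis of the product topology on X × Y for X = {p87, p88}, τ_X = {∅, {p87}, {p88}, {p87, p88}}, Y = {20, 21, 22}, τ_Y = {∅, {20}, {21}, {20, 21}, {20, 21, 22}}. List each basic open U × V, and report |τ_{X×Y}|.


Basis B = {∅ × ∅, {p87} × {20}, {p87} × {21}, {p88} × {20}, {p88} × {21}, {p87} × {20, 21}, {p87, p88} × {20}, {p87, p88} × {21}, {p88} × {20, 21}, {p87} × {20, 21, 22}, {p88} × {20, 21, 22}, {p87, p88} × {20, 21}, {p87, p88} × {20, 21, 22}}; |τ_{X×Y}| = 25.

Enumerate products U × V with U ∈ τ_X, V ∈ τ_Y (deduplicated):
  ∅ × ∅ = {} (∅)
  {p87} × {20} = {(p87,20)}
  {p87} × {21} = {(p87,21)}
  {p88} × {20} = {(p88,20)}
  {p88} × {21} = {(p88,21)}
  {p87} × {20, 21} = {(p87,20), (p87,21)}
  {p87, p88} × {20} = {(p87,20), (p88,20)}
  {p87, p88} × {21} = {(p87,21), (p88,21)}
  {p88} × {20, 21} = {(p88,20), (p88,21)}
  {p87} × {20, 21, 22} = {(p87,20), (p87,21), (p87,22)}
  {p88} × {20, 21, 22} = {(p88,20), (p88,21), (p88,22)}
  {p87, p88} × {20, 21} = {(p87,20), (p87,21), (p88,20), (p88,21)}
  {p87, p88} × {20, 21, 22} = {(p87,20), (p87,21), (p87,22), (p88,20), (p88,21), (p88,22)}
These 13 distinct sets form the basis B.
Close under arbitrary unions to get τ_{X×Y}; counting gives |τ_{X×Y}| = 25.
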